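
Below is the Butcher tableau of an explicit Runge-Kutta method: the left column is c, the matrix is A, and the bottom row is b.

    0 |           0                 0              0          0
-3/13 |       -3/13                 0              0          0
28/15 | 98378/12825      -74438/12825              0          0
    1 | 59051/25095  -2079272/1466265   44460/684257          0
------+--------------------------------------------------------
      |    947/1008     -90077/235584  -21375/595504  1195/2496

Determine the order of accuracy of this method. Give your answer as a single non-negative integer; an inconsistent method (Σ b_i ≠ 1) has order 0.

4

b = (947/1008, -90077/235584, -21375/595504, 1195/2496)
c = (0, -3/13, 28/15, 1)
Ac = (0, 0, 5726/4275, 536/1195)
Σ b_i: 947/1008·1 + (-90077/235584)·1 + (-21375/595504)·1 + 1195/2496·1 = 1 ✓
b·c: (-90077/235584)·(-3/13) + (-21375/595504)·28/15 + 1195/2496·1 = 1/2 ✓
b·c²: (-90077/235584)·9/169 + (-21375/595504)·784/225 + 1195/2496·1 = 1/3 ✓
b·Ac: (-21375/595504)·5726/4275 + 1195/2496·536/1195 = 1/6 ✓
b·c³: (-90077/235584)·(-27/2197) + (-21375/595504)·21952/3375 + 1195/2496·1 = 1/4 ✓
b·(c∘Ac): (-21375/595504)·160328/64125 + 1195/2496·536/1195 = 1/8 ✓
b·Ac²: (-21375/595504)·(-5726/18525) + 1195/2496·2344/15535 = 1/12 ✓
b·A²c: 1195/2496·104/1195 = 1/24 ✓; 4 stages ⇒ order 4.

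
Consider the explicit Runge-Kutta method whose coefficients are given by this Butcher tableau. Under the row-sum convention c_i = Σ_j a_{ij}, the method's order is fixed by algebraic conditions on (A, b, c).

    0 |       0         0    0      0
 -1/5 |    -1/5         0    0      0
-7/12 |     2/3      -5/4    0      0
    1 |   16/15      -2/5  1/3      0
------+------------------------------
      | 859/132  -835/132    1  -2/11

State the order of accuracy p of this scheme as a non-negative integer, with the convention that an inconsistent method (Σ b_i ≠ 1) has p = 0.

b = (859/132, -835/132, 1, -2/11)
c = (0, -1/5, -7/12, 1)
Ac = (0, 0, 1/4, -103/900)
Σ b_i: 859/132·1 + (-835/132)·1 + 1·1 + (-2/11)·1 = 1 ✓
b·c: (-835/132)·(-1/5) + 1·(-7/12) + (-2/11)·1 = 1/2 ✓
b·c²: (-835/132)·1/25 + 1·49/144 + (-2/11)·1 = -749/7920 ≠ 1/3 ⇒ order 2.
b·Ac: 1·1/4 + (-2/11)·(-103/900) = 2681/9900 ≠ 1/6

2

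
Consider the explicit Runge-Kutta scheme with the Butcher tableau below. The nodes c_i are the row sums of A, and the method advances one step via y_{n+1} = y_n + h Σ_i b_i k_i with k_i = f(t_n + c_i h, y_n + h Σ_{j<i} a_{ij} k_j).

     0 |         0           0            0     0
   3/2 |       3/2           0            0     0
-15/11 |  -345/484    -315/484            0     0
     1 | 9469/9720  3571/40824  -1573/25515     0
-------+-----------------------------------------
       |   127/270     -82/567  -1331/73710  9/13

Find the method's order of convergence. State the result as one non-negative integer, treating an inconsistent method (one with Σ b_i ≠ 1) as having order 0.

b = (127/270, -82/567, -1331/73710, 9/13)
c = (0, 3/2, -15/11, 1)
Ac = (0, 0, -945/968, 31/144)
Σ b_i: 127/270·1 + (-82/567)·1 + (-1331/73710)·1 + 9/13·1 = 1 ✓
b·c: (-82/567)·3/2 + (-1331/73710)·(-15/11) + 9/13·1 = 1/2 ✓
b·c²: (-82/567)·9/4 + (-1331/73710)·225/121 + 9/13·1 = 1/3 ✓
b·Ac: (-1331/73710)·(-945/968) + 9/13·31/144 = 1/6 ✓
b·c³: (-82/567)·27/8 + (-1331/73710)·(-3375/1331) + 9/13·1 = 1/4 ✓
b·(c∘Ac): (-1331/73710)·14175/10648 + 9/13·31/144 = 1/8 ✓
b·Ac²: (-1331/73710)·(-2835/1936) + 9/13·71/864 = 1/12 ✓
b·A²c: 9/13·13/216 = 1/24 ✓; 4 stages ⇒ order 4.

4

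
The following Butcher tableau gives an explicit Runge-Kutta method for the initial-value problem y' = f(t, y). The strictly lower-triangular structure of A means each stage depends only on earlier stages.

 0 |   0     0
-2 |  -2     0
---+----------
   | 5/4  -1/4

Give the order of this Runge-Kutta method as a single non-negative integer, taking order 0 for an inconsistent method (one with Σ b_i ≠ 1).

b = (5/4, -1/4)
c = (0, -2)
Σ b_i: 5/4·1 + (-1/4)·1 = 1 ✓
b·c: (-1/4)·(-2) = 1/2 ✓; 2 stages ⇒ order 2.

2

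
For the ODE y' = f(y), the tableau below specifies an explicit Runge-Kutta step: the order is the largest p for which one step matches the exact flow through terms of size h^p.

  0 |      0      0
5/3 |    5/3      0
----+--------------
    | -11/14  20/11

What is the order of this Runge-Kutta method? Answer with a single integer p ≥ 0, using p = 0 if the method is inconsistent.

b = (-11/14, 20/11)
c = (0, 5/3)
Σ b_i: (-11/14)·1 + 20/11·1 = 159/154 ≠ 1 ⇒ order 0.

0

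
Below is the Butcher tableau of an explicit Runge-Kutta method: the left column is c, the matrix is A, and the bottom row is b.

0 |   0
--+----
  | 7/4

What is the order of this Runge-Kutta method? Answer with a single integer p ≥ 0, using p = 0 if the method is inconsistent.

0

b = (7/4)
c = (0)
Σ b_i: 7/4·1 = 7/4 ≠ 1 ⇒ order 0.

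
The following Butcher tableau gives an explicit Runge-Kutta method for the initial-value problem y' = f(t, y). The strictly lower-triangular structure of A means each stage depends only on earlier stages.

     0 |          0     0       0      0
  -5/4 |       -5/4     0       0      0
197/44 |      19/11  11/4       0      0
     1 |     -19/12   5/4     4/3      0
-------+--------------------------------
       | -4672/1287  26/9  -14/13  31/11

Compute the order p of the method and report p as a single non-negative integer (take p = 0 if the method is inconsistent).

1

b = (-4672/1287, 26/9, -14/13, 31/11)
c = (0, -5/4, 197/44, 1)
Ac = (0, 0, -55/16, 2327/528)
Σ b_i: (-4672/1287)·1 + 26/9·1 + (-14/13)·1 + 31/11·1 = 1 ✓
b·c: 26/9·(-5/4) + (-14/13)·197/44 + 31/11·1 = -7226/1287 ≠ 1/2 ⇒ order 1.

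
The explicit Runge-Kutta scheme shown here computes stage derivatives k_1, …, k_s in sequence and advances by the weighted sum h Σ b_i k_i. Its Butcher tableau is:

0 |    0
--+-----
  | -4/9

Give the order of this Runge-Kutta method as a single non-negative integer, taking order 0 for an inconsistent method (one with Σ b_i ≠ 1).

b = (-4/9)
c = (0)
Σ b_i: (-4/9)·1 = -4/9 ≠ 1 ⇒ order 0.

0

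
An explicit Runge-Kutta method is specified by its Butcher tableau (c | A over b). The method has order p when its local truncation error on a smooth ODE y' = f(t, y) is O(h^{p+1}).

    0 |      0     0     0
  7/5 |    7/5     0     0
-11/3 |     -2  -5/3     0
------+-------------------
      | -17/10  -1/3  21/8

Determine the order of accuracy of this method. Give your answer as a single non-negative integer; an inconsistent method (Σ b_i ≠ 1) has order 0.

b = (-17/10, -1/3, 21/8)
c = (0, 7/5, -11/3)
Ac = (0, 0, -7/3)
Σ b_i: (-17/10)·1 + (-1/3)·1 + 21/8·1 = 71/120 ≠ 1 ⇒ order 0.

0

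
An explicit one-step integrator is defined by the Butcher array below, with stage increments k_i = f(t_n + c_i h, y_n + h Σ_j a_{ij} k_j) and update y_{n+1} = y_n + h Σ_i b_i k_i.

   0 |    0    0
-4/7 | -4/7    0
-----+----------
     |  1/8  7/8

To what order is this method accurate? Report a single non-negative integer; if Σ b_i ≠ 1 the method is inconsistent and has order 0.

1

b = (1/8, 7/8)
c = (0, -4/7)
Σ b_i: 1/8·1 + 7/8·1 = 1 ✓
b·c: 7/8·(-4/7) = -1/2 ≠ 1/2 ⇒ order 1.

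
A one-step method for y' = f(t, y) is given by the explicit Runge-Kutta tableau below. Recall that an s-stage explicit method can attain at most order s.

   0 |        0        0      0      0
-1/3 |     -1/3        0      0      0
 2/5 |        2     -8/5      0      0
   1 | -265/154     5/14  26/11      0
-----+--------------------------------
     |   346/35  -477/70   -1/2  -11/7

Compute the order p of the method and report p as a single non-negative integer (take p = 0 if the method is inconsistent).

2

b = (346/35, -477/70, -1/2, -11/7)
c = (0, -1/3, 2/5, 1)
Ac = (0, 0, 8/15, 1909/2310)
Σ b_i: 346/35·1 + (-477/70)·1 + (-1/2)·1 + (-11/7)·1 = 1 ✓
b·c: (-477/70)·(-1/3) + (-1/2)·2/5 + (-11/7)·1 = 1/2 ✓
b·c²: (-477/70)·1/9 + (-1/2)·4/25 + (-11/7)·1 = -843/350 ≠ 1/3 ⇒ order 2.
b·Ac: (-1/2)·8/15 + (-11/7)·1909/2310 = -767/490 ≠ 1/6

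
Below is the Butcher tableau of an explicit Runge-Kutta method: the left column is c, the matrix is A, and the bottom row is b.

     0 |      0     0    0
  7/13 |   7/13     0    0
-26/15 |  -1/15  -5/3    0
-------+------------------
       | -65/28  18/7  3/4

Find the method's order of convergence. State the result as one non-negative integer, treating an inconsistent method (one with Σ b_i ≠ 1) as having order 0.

b = (-65/28, 18/7, 3/4)
c = (0, 7/13, -26/15)
Ac = (0, 0, -35/39)
Σ b_i: (-65/28)·1 + 18/7·1 + 3/4·1 = 1 ✓
b·c: 18/7·7/13 + 3/4·(-26/15) = 11/130 ≠ 1/2 ⇒ order 1.

1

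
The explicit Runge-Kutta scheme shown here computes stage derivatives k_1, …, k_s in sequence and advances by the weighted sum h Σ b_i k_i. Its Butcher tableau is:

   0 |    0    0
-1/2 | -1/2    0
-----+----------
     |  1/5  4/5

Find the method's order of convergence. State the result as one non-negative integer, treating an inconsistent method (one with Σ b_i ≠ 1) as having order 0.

b = (1/5, 4/5)
c = (0, -1/2)
Σ b_i: 1/5·1 + 4/5·1 = 1 ✓
b·c: 4/5·(-1/2) = -2/5 ≠ 1/2 ⇒ order 1.

1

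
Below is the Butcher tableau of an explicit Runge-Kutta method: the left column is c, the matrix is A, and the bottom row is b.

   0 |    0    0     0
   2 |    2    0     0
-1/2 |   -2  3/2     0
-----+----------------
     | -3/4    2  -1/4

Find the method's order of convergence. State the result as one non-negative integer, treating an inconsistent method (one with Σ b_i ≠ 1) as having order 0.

1

b = (-3/4, 2, -1/4)
c = (0, 2, -1/2)
Ac = (0, 0, 3)
Σ b_i: (-3/4)·1 + 2·1 + (-1/4)·1 = 1 ✓
b·c: 2·2 + (-1/4)·(-1/2) = 33/8 ≠ 1/2 ⇒ order 1.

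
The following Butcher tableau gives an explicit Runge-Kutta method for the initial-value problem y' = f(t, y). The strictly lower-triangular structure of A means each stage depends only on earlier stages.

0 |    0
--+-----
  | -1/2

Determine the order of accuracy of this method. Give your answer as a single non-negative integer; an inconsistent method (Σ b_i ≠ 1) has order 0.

b = (-1/2)
c = (0)
Σ b_i: (-1/2)·1 = -1/2 ≠ 1 ⇒ order 0.

0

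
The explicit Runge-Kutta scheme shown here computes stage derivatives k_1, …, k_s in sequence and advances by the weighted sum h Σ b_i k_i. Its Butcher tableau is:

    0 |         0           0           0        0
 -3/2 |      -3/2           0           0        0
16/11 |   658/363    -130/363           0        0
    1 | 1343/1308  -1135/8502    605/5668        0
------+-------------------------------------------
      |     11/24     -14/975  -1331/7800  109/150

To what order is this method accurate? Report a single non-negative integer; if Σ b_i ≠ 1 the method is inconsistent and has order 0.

4

b = (11/24, -14/975, -1331/7800, 109/150)
c = (0, -3/2, 16/11, 1)
Ac = (0, 0, 65/121, 155/436)
Σ b_i: 11/24·1 + (-14/975)·1 + (-1331/7800)·1 + 109/150·1 = 1 ✓
b·c: (-14/975)·(-3/2) + (-1331/7800)·16/11 + 109/150·1 = 1/2 ✓
b·c²: (-14/975)·9/4 + (-1331/7800)·256/121 + 109/150·1 = 1/3 ✓
b·Ac: (-1331/7800)·65/121 + 109/150·155/436 = 1/6 ✓
b·c³: (-14/975)·(-27/8) + (-1331/7800)·4096/1331 + 109/150·1 = 1/4 ✓
b·(c∘Ac): (-1331/7800)·1040/1331 + 109/150·155/436 = 1/8 ✓
b·Ac²: (-1331/7800)·(-195/242) + 109/150·(-65/872) = 1/12 ✓
b·A²c: 109/150·25/436 = 1/24 ✓; 4 stages ⇒ order 4.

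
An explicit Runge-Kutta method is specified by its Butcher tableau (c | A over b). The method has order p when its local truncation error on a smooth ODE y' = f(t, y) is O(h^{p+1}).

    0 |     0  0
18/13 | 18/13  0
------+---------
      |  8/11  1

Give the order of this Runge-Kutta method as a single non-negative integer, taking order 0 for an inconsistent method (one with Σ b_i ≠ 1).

0

b = (8/11, 1)
c = (0, 18/13)
Σ b_i: 8/11·1 + 1·1 = 19/11 ≠ 1 ⇒ order 0.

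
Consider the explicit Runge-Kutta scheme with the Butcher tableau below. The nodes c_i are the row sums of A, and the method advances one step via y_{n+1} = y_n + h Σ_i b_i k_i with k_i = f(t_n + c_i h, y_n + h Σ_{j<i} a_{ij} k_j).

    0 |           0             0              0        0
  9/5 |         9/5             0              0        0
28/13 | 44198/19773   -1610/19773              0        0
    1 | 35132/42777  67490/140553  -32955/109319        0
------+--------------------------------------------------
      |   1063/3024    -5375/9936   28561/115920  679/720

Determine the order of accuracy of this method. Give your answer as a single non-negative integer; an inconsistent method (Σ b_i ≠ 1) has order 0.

4

b = (1063/3024, -5375/9936, 28561/115920, 679/720)
c = (0, 9/5, 28/13, 1)
Ac = (0, 0, -322/2197, 146/679)
Σ b_i: 1063/3024·1 + (-5375/9936)·1 + 28561/115920·1 + 679/720·1 = 1 ✓
b·c: (-5375/9936)·9/5 + 28561/115920·28/13 + 679/720·1 = 1/2 ✓
b·c²: (-5375/9936)·81/25 + 28561/115920·784/169 + 679/720·1 = 1/3 ✓
b·Ac: 28561/115920·(-322/2197) + 679/720·146/679 = 1/6 ✓
b·c³: (-5375/9936)·729/125 + 28561/115920·21952/2197 + 679/720·1 = 1/4 ✓
b·(c∘Ac): 28561/115920·(-9016/28561) + 679/720·146/679 = 1/8 ✓
b·Ac²: 28561/115920·(-2898/10985) + 679/720·534/3395 = 1/12 ✓
b·A²c: 679/720·30/679 = 1/24 ✓; 4 stages ⇒ order 4.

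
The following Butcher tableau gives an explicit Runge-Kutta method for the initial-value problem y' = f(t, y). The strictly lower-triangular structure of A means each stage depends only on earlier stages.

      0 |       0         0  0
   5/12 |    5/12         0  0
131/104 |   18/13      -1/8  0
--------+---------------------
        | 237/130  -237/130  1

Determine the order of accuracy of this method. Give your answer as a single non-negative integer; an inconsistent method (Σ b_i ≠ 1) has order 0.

2

b = (237/130, -237/130, 1)
c = (0, 5/12, 131/104)
Ac = (0, 0, -5/96)
Σ b_i: 237/130·1 + (-237/130)·1 + 1·1 = 1 ✓
b·c: (-237/130)·5/12 + 1·131/104 = 1/2 ✓
b·c²: (-237/130)·25/144 + 1·17161/10816 = 41213/32448 ≠ 1/3 ⇒ order 2.
b·Ac: 1·(-5/96) = -5/96 ≠ 1/6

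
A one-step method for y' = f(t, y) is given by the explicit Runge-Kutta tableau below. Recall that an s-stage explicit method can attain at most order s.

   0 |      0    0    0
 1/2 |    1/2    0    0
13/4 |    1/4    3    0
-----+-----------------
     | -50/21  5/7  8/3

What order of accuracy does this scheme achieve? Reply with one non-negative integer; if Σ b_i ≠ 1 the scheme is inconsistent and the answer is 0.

b = (-50/21, 5/7, 8/3)
c = (0, 1/2, 13/4)
Ac = (0, 0, 3/2)
Σ b_i: (-50/21)·1 + 5/7·1 + 8/3·1 = 1 ✓
b·c: 5/7·1/2 + 8/3·13/4 = 379/42 ≠ 1/2 ⇒ order 1.

1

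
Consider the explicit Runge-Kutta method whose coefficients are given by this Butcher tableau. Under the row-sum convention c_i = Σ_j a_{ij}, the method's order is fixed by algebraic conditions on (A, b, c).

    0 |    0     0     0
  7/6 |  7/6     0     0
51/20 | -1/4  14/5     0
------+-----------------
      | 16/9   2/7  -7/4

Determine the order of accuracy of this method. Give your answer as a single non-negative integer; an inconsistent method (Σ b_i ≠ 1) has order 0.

b = (16/9, 2/7, -7/4)
c = (0, 7/6, 51/20)
Ac = (0, 0, 49/15)
Σ b_i: 16/9·1 + 2/7·1 + (-7/4)·1 = 79/252 ≠ 1 ⇒ order 0.

0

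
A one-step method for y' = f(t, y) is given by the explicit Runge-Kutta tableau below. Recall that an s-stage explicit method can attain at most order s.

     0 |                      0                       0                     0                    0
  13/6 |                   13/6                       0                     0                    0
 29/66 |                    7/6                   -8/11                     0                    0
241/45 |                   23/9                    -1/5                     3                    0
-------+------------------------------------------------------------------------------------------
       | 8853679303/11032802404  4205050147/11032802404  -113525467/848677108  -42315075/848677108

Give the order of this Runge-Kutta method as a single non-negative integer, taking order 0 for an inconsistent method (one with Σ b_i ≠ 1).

3

b = (8853679303/11032802404, 4205050147/11032802404, -113525467/848677108, -42315075/848677108)
c = (0, 13/6, 29/66, 241/45)
Ac = (0, 0, -52/33, 146/165)
Σ b_i: 8853679303/11032802404·1 + 4205050147/11032802404·1 + (-113525467/848677108)·1 + (-42315075/848677108)·1 = 1 ✓
b·c: 4205050147/11032802404·13/6 + (-113525467/848677108)·29/66 + (-42315075/848677108)·241/45 = 1/2 ✓
b·c²: 4205050147/11032802404·169/36 + (-113525467/848677108)·841/4356 + (-42315075/848677108)·58081/2025 = 1/3 ✓
b·Ac: (-113525467/848677108)·(-52/33) + (-42315075/848677108)·146/165 = 1/6 ✓
b·c³: 4205050147/11032802404·2197/216 + (-113525467/848677108)·24389/287496 + (-42315075/848677108)·13997521/91125 = -19123821622211/5041142021520 ≠ 1/4 ⇒ order 3.
b·(c∘Ac): (-113525467/848677108)·(-754/1089) + (-42315075/848677108)·35186/7425 = -274325492/1909523493 ≠ 1/8
b·Ac²: (-113525467/848677108)·(-338/99) + (-42315075/848677108)·(-3917/10890) = 79756818397/168038067384 ≠ 1/12
b·A²c: (-42315075/848677108)·(-52/11) = 50008725/212169277 ≠ 1/24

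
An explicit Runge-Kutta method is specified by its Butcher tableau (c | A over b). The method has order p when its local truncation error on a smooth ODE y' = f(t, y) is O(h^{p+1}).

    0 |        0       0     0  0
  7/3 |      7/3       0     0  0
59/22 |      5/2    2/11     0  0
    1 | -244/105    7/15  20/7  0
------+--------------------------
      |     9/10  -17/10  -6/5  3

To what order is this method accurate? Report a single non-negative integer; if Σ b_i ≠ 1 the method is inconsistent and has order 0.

1

b = (9/10, -17/10, -6/5, 3)
c = (0, 7/3, 59/22, 1)
Ac = (0, 0, 14/33, 30323/3465)
Σ b_i: 9/10·1 + (-17/10)·1 + (-6/5)·1 + 3·1 = 1 ✓
b·c: (-17/10)·7/3 + (-6/5)·59/22 + 3·1 = -1381/330 ≠ 1/2 ⇒ order 1.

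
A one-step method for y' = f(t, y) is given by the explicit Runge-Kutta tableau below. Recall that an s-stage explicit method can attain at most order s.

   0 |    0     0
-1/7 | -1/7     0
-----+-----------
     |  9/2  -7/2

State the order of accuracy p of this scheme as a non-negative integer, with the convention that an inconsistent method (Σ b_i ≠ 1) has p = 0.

2

b = (9/2, -7/2)
c = (0, -1/7)
Σ b_i: 9/2·1 + (-7/2)·1 = 1 ✓
b·c: (-7/2)·(-1/7) = 1/2 ✓; 2 stages ⇒ order 2.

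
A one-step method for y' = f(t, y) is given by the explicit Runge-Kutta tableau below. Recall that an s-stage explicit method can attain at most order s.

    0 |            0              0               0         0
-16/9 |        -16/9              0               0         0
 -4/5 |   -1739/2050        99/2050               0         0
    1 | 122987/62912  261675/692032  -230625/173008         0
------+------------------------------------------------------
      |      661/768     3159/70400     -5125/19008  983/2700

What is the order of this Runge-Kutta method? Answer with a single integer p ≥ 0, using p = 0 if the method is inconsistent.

4

b = (661/768, 3159/70400, -5125/19008, 983/2700)
c = (0, -16/9, -4/5, 1)
Ac = (0, 0, -88/1025, 775/1966)
Σ b_i: 661/768·1 + 3159/70400·1 + (-5125/19008)·1 + 983/2700·1 = 1 ✓
b·c: 3159/70400·(-16/9) + (-5125/19008)·(-4/5) + 983/2700·1 = 1/2 ✓
b·c²: 3159/70400·256/81 + (-5125/19008)·16/25 + 983/2700·1 = 1/3 ✓
b·Ac: (-5125/19008)·(-88/1025) + 983/2700·775/1966 = 1/6 ✓
b·c³: 3159/70400·(-4096/729) + (-5125/19008)·(-64/125) + 983/2700·1 = 1/4 ✓
b·(c∘Ac): (-5125/19008)·352/5125 + 983/2700·775/1966 = 1/8 ✓
b·Ac²: (-5125/19008)·1408/9225 + 983/2700·3025/8847 = 1/12 ✓
b·A²c: 983/2700·225/1966 = 1/24 ✓; 4 stages ⇒ order 4.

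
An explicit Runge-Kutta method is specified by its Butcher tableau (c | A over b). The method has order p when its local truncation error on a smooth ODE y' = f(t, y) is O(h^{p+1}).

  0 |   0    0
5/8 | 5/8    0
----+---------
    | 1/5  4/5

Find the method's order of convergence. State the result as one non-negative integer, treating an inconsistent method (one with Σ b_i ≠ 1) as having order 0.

2

b = (1/5, 4/5)
c = (0, 5/8)
Σ b_i: 1/5·1 + 4/5·1 = 1 ✓
b·c: 4/5·5/8 = 1/2 ✓; 2 stages ⇒ order 2.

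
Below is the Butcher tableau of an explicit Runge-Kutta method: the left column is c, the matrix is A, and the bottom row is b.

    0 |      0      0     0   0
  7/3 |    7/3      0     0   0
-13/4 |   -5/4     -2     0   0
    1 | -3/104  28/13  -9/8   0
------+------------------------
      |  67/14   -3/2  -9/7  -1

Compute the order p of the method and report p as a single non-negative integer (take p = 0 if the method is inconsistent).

1

b = (67/14, -3/2, -9/7, -1)
c = (0, 7/3, -13/4, 1)
Ac = (0, 0, -14/3, 10835/1248)
Σ b_i: 67/14·1 + (-3/2)·1 + (-9/7)·1 + (-1)·1 = 1 ✓
b·c: (-3/2)·7/3 + (-9/7)·(-13/4) + (-1)·1 = -9/28 ≠ 1/2 ⇒ order 1.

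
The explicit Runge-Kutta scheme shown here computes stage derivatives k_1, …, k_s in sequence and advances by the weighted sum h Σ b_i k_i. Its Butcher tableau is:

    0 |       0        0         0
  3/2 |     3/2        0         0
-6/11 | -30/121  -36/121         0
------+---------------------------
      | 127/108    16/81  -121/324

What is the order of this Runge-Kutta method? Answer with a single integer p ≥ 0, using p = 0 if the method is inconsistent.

3

b = (127/108, 16/81, -121/324)
c = (0, 3/2, -6/11)
Ac = (0, 0, -54/121)
Σ b_i: 127/108·1 + 16/81·1 + (-121/324)·1 = 1 ✓
b·c: 16/81·3/2 + (-121/324)·(-6/11) = 1/2 ✓
b·c²: 16/81·9/4 + (-121/324)·36/121 = 1/3 ✓
b·Ac: (-121/324)·(-54/121) = 1/6 ✓; 3 stages ⇒ order 3.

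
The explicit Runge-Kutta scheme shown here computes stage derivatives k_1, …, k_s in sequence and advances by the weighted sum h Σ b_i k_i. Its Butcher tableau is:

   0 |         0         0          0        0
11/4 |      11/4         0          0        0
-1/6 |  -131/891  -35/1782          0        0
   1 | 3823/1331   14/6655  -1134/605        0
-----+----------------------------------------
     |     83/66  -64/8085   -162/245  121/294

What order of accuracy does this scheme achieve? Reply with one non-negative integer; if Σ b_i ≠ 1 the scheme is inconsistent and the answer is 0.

4

b = (83/66, -64/8085, -162/245, 121/294)
c = (0, 11/4, -1/6, 1)
Ac = (0, 0, -35/648, 7/22)
Σ b_i: 83/66·1 + (-64/8085)·1 + (-162/245)·1 + 121/294·1 = 1 ✓
b·c: (-64/8085)·11/4 + (-162/245)·(-1/6) + 121/294·1 = 1/2 ✓
b·c²: (-64/8085)·121/16 + (-162/245)·1/36 + 121/294·1 = 1/3 ✓
b·Ac: (-162/245)·(-35/648) + 121/294·7/22 = 1/6 ✓
b·c³: (-64/8085)·1331/64 + (-162/245)·(-1/216) + 121/294·1 = 1/4 ✓
b·(c∘Ac): (-162/245)·35/3888 + 121/294·7/22 = 1/8 ✓
b·Ac²: (-162/245)·(-385/2592) + 121/294·(-35/968) = 1/12 ✓
b·A²c: 121/294·49/484 = 1/24 ✓; 4 stages ⇒ order 4.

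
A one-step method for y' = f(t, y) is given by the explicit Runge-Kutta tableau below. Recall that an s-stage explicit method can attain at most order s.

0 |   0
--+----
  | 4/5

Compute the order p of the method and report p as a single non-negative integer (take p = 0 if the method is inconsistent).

0

b = (4/5)
c = (0)
Σ b_i: 4/5·1 = 4/5 ≠ 1 ⇒ order 0.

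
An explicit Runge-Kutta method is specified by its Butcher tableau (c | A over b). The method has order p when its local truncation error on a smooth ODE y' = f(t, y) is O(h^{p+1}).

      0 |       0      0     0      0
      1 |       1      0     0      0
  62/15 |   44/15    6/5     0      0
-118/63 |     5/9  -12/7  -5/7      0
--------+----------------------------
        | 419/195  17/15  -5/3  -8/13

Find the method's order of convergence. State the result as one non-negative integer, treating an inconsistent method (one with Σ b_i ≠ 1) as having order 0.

1

b = (419/195, 17/15, -5/3, -8/13)
c = (0, 1, 62/15, -118/63)
Ac = (0, 0, 6/5, -14/3)
Σ b_i: 419/195·1 + 17/15·1 + (-5/3)·1 + (-8/13)·1 = 1 ✓
b·c: 17/15·1 + (-5/3)·62/15 + (-8/13)·(-118/63) = -6283/1365 ≠ 1/2 ⇒ order 1.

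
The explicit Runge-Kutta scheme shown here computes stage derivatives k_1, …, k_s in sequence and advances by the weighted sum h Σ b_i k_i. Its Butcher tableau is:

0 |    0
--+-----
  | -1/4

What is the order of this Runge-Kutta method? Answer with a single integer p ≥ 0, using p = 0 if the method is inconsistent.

b = (-1/4)
c = (0)
Σ b_i: (-1/4)·1 = -1/4 ≠ 1 ⇒ order 0.

0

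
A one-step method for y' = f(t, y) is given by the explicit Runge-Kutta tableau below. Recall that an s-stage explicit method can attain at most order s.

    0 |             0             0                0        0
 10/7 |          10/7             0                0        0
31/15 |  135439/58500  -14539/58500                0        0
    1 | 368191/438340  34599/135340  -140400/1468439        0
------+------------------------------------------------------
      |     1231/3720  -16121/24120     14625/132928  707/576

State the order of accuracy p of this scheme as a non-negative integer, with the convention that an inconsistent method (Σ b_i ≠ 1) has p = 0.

b = (1231/3720, -16121/24120, 14625/132928, 707/576)
c = (0, 10/7, 31/15, 1)
Ac = (0, 0, -2077/5850, 237/1414)
Σ b_i: 1231/3720·1 + (-16121/24120)·1 + 14625/132928·1 + 707/576·1 = 1 ✓
b·c: (-16121/24120)·10/7 + 14625/132928·31/15 + 707/576·1 = 1/2 ✓
b·c²: (-16121/24120)·100/49 + 14625/132928·961/225 + 707/576·1 = 1/3 ✓
b·Ac: 14625/132928·(-2077/5850) + 707/576·237/1414 = 1/6 ✓
b·c³: (-16121/24120)·1000/343 + 14625/132928·29791/3375 + 707/576·1 = 1/4 ✓
b·(c∘Ac): 14625/132928·(-64387/87750) + 707/576·237/1414 = 1/8 ✓
b·Ac²: 14625/132928·(-2077/4095) + 707/576·561/4949 = 1/12 ✓
b·A²c: 707/576·24/707 = 1/24 ✓; 4 stages ⇒ order 4.

4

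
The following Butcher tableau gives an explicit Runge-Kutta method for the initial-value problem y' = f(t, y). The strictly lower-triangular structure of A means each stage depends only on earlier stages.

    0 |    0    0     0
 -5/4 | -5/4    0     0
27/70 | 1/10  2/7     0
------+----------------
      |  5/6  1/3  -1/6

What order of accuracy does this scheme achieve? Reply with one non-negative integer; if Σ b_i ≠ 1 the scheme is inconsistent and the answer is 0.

1

b = (5/6, 1/3, -1/6)
c = (0, -5/4, 27/70)
Ac = (0, 0, -5/14)
Σ b_i: 5/6·1 + 1/3·1 + (-1/6)·1 = 1 ✓
b·c: 1/3·(-5/4) + (-1/6)·27/70 = -101/210 ≠ 1/2 ⇒ order 1.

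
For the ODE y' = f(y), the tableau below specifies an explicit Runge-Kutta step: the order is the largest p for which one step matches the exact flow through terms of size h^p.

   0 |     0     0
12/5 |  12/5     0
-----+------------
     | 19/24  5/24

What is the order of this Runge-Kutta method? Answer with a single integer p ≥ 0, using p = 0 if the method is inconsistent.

b = (19/24, 5/24)
c = (0, 12/5)
Σ b_i: 19/24·1 + 5/24·1 = 1 ✓
b·c: 5/24·12/5 = 1/2 ✓; 2 stages ⇒ order 2.

2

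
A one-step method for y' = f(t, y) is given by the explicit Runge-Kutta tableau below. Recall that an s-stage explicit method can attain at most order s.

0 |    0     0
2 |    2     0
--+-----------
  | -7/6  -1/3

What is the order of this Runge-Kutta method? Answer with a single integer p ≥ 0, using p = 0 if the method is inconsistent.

0

b = (-7/6, -1/3)
c = (0, 2)
Σ b_i: (-7/6)·1 + (-1/3)·1 = -3/2 ≠ 1 ⇒ order 0.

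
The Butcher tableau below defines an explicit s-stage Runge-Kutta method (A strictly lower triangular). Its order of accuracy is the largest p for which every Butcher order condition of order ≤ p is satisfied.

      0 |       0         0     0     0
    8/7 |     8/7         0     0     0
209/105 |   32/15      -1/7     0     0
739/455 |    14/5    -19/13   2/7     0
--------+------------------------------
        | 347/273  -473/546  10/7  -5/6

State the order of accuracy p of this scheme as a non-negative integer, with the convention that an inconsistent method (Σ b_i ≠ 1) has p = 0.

2

b = (347/273, -473/546, 10/7, -5/6)
c = (0, 8/7, 209/105, 739/455)
Ac = (0, 0, -8/49, -10526/9555)
Σ b_i: 347/273·1 + (-473/546)·1 + 10/7·1 + (-5/6)·1 = 1 ✓
b·c: (-473/546)·8/7 + 10/7·209/105 + (-5/6)·739/455 = 1/2 ✓
b·c²: (-473/546)·64/49 + 10/7·43681/11025 + (-5/6)·546121/207025 = 2431355/1043406 ≠ 1/3 ⇒ order 2.
b·Ac: 10/7·(-8/49) + (-5/6)·(-10526/9555) = 27481/40131 ≠ 1/6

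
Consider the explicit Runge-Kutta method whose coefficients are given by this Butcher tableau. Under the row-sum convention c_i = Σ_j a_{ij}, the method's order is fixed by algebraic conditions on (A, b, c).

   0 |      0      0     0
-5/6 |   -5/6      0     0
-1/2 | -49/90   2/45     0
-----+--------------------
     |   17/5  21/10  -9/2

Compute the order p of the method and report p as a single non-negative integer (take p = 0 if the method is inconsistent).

3

b = (17/5, 21/10, -9/2)
c = (0, -5/6, -1/2)
Ac = (0, 0, -1/27)
Σ b_i: 17/5·1 + 21/10·1 + (-9/2)·1 = 1 ✓
b·c: 21/10·(-5/6) + (-9/2)·(-1/2) = 1/2 ✓
b·c²: 21/10·25/36 + (-9/2)·1/4 = 1/3 ✓
b·Ac: (-9/2)·(-1/27) = 1/6 ✓; 3 stages ⇒ order 3.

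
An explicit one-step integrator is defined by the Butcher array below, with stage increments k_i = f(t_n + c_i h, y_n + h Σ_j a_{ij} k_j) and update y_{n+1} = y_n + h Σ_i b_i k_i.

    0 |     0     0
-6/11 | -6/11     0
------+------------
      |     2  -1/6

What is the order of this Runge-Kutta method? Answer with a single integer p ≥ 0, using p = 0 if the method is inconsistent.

b = (2, -1/6)
c = (0, -6/11)
Σ b_i: 2·1 + (-1/6)·1 = 11/6 ≠ 1 ⇒ order 0.

0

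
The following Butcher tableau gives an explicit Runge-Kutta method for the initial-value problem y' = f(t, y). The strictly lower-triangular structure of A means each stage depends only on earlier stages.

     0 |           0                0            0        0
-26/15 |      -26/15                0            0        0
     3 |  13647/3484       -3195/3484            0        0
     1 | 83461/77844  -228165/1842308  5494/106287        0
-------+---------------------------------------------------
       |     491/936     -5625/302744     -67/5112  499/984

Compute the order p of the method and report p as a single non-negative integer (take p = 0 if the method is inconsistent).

b = (491/936, -5625/302744, -67/5112, 499/984)
c = (0, -26/15, 3, 1)
Ac = (0, 0, 213/134, 369/998)
Σ b_i: 491/936·1 + (-5625/302744)·1 + (-67/5112)·1 + 499/984·1 = 1 ✓
b·c: (-5625/302744)·(-26/15) + (-67/5112)·3 + 499/984·1 = 1/2 ✓
b·c²: (-5625/302744)·676/225 + (-67/5112)·9 + 499/984·1 = 1/3 ✓
b·Ac: (-67/5112)·213/134 + 499/984·369/998 = 1/6 ✓
b·c³: (-5625/302744)·(-17576/3375) + (-67/5112)·27 + 499/984·1 = 1/4 ✓
b·(c∘Ac): (-67/5112)·639/134 + 499/984·369/998 = 1/8 ✓
b·Ac²: (-67/5112)·(-923/335) + 499/984·697/7485 = 1/12 ✓
b·A²c: 499/984·41/499 = 1/24 ✓; 4 stages ⇒ order 4.

4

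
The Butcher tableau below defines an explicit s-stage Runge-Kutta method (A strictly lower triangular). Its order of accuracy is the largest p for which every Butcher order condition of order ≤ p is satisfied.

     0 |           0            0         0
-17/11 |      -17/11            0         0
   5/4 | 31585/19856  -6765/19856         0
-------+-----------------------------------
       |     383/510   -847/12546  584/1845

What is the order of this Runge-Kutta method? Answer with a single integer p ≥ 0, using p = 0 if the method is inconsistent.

3

b = (383/510, -847/12546, 584/1845)
c = (0, -17/11, 5/4)
Ac = (0, 0, 615/1168)
Σ b_i: 383/510·1 + (-847/12546)·1 + 584/1845·1 = 1 ✓
b·c: (-847/12546)·(-17/11) + 584/1845·5/4 = 1/2 ✓
b·c²: (-847/12546)·289/121 + 584/1845·25/16 = 1/3 ✓
b·Ac: 584/1845·615/1168 = 1/6 ✓; 3 stages ⇒ order 3.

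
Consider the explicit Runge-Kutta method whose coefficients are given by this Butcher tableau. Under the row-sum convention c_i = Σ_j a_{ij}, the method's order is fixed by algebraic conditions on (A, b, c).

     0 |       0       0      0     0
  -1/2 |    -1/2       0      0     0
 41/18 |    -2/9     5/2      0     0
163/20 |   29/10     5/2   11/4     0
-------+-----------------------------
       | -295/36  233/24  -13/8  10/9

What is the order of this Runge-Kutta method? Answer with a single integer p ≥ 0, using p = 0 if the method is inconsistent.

b = (-295/36, 233/24, -13/8, 10/9)
c = (0, -1/2, 41/18, 163/20)
Ac = (0, 0, -5/4, 361/72)
Σ b_i: (-295/36)·1 + 233/24·1 + (-13/8)·1 + 10/9·1 = 1 ✓
b·c: 233/24·(-1/2) + (-13/8)·41/18 + 10/9·163/20 = 1/2 ✓
b·c²: 233/24·1/4 + (-13/8)·1681/324 + 10/9·26569/400 = 439337/6480 ≠ 1/3 ⇒ order 2.
b·Ac: (-13/8)·(-5/4) + 10/9·361/72 = 19705/2592 ≠ 1/6

2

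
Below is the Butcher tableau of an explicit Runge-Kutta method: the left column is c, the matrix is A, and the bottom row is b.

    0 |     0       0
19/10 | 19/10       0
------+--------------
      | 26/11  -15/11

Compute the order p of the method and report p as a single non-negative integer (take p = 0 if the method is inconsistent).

1

b = (26/11, -15/11)
c = (0, 19/10)
Σ b_i: 26/11·1 + (-15/11)·1 = 1 ✓
b·c: (-15/11)·19/10 = -57/22 ≠ 1/2 ⇒ order 1.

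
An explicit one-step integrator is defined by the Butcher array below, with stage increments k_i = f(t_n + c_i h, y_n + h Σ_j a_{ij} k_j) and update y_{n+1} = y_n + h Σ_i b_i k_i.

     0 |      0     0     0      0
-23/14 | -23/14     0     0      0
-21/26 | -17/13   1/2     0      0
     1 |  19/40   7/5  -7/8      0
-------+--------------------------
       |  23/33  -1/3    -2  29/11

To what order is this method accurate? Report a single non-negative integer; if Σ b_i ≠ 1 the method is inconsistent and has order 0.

b = (23/33, -1/3, -2, 29/11)
c = (0, -23/14, -21/26, 1)
Ac = (0, 0, -23/28, -1657/1040)
Σ b_i: 23/33·1 + (-1/3)·1 + (-2)·1 + 29/11·1 = 1 ✓
b·c: (-1/3)·(-23/14) + (-2)·(-21/26) + 29/11·1 = 28825/6006 ≠ 1/2 ⇒ order 1.

1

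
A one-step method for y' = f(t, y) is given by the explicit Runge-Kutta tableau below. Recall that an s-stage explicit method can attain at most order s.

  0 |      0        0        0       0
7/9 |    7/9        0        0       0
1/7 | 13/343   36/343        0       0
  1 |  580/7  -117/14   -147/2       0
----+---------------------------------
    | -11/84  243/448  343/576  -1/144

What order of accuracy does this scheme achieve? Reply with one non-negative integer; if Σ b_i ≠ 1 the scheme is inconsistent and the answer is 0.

4

b = (-11/84, 243/448, 343/576, -1/144)
c = (0, 7/9, 1/7, 1)
Ac = (0, 0, 4/49, -17)
Σ b_i: (-11/84)·1 + 243/448·1 + 343/576·1 + (-1/144)·1 = 1 ✓
b·c: 243/448·7/9 + 343/576·1/7 + (-1/144)·1 = 1/2 ✓
b·c²: 243/448·49/81 + 343/576·1/49 + (-1/144)·1 = 1/3 ✓
b·Ac: 343/576·4/49 + (-1/144)·(-17) = 1/6 ✓
b·c³: 243/448·343/729 + 343/576·1/343 + (-1/144)·1 = 1/4 ✓
b·(c∘Ac): 343/576·4/343 + (-1/144)·(-17) = 1/8 ✓
b·Ac²: 343/576·4/63 + (-1/144)·(-59/9) = 1/12 ✓
b·A²c: (-1/144)·(-6) = 1/24 ✓; 4 stages ⇒ order 4.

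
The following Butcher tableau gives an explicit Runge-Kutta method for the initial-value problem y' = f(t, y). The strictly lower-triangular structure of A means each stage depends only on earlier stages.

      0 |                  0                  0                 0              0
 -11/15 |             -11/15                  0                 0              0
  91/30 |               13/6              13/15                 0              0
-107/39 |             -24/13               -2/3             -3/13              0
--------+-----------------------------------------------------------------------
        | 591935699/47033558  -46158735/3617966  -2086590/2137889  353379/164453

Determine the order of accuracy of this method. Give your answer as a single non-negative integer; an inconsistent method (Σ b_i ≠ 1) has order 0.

3

b = (591935699/47033558, -46158735/3617966, -2086590/2137889, 353379/164453)
c = (0, -11/15, 91/30, -107/39)
Ac = (0, 0, -143/225, -19/90)
Σ b_i: 591935699/47033558·1 + (-46158735/3617966)·1 + (-2086590/2137889)·1 + 353379/164453·1 = 1 ✓
b·c: (-46158735/3617966)·(-11/15) + (-2086590/2137889)·91/30 + 353379/164453·(-107/39) = 1/2 ✓
b·c²: (-46158735/3617966)·121/225 + (-2086590/2137889)·8281/900 + 353379/164453·11449/1521 = 1/3 ✓
b·Ac: (-2086590/2137889)·(-143/225) + 353379/164453·(-19/90) = 1/6 ✓
b·c³: (-46158735/3617966)·(-1331/3375) + (-2086590/2137889)·753571/27000 + 353379/164453·(-1225043/59319) = -128117595509/1924100100 ≠ 1/4 ⇒ order 3.
b·(c∘Ac): (-2086590/2137889)·(-13013/6750) + 353379/164453·2033/3510 = 231350171/74003850 ≠ 1/8
b·Ac²: (-2086590/2137889)·1573/3375 + 353379/164453·(-6701/2700) = -856658197/148007700 ≠ 1/12
b·A²c: 353379/164453·11/75 = 1295723/4111325 ≠ 1/24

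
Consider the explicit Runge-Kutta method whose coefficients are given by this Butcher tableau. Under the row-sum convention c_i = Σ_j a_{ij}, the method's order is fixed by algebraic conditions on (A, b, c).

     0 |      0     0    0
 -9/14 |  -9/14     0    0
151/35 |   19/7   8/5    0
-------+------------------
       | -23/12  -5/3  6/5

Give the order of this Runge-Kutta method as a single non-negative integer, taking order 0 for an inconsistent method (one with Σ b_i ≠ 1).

b = (-23/12, -5/3, 6/5)
c = (0, -9/14, 151/35)
Ac = (0, 0, -36/35)
Σ b_i: (-23/12)·1 + (-5/3)·1 + 6/5·1 = -143/60 ≠ 1 ⇒ order 0.

0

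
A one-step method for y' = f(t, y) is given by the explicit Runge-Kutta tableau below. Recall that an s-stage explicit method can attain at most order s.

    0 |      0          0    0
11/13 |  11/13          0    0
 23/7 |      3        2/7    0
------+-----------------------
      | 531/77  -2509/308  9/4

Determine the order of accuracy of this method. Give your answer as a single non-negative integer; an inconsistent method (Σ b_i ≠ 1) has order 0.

2

b = (531/77, -2509/308, 9/4)
c = (0, 11/13, 23/7)
Ac = (0, 0, 22/91)
Σ b_i: 531/77·1 + (-2509/308)·1 + 9/4·1 = 1 ✓
b·c: (-2509/308)·11/13 + 9/4·23/7 = 1/2 ✓
b·c²: (-2509/308)·121/169 + 9/4·529/49 = 11758/637 ≠ 1/3 ⇒ order 2.
b·Ac: 9/4·22/91 = 99/182 ≠ 1/6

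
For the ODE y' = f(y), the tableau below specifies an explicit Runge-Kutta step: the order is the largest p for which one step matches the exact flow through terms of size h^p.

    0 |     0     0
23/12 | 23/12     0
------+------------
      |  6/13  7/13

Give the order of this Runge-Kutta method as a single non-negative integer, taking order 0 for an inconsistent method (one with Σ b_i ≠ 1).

1

b = (6/13, 7/13)
c = (0, 23/12)
Σ b_i: 6/13·1 + 7/13·1 = 1 ✓
b·c: 7/13·23/12 = 161/156 ≠ 1/2 ⇒ order 1.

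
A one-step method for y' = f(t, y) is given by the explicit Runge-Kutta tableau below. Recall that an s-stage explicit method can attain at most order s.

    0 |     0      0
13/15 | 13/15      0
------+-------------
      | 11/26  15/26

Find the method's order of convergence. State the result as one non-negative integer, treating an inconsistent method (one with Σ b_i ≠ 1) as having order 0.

2

b = (11/26, 15/26)
c = (0, 13/15)
Σ b_i: 11/26·1 + 15/26·1 = 1 ✓
b·c: 15/26·13/15 = 1/2 ✓; 2 stages ⇒ order 2.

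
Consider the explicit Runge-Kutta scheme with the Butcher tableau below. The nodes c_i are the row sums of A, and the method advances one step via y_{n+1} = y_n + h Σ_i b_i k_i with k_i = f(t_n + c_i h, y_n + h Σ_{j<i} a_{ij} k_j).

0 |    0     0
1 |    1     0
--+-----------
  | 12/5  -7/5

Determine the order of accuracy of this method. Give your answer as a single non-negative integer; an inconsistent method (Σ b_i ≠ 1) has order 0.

1

b = (12/5, -7/5)
c = (0, 1)
Σ b_i: 12/5·1 + (-7/5)·1 = 1 ✓
b·c: (-7/5)·1 = -7/5 ≠ 1/2 ⇒ order 1.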